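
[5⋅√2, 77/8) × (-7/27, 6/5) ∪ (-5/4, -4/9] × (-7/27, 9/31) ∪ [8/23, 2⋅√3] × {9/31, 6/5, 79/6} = ((-5/4, -4/9] × (-7/27, 9/31)) ∪ ([8/23, 2⋅√3] × {9/31, 6/5, 79/6}) ∪ ([5⋅√2, 77/8) × (-7/27, 6/5))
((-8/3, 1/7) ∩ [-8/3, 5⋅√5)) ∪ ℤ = ℤ ∪ (-8/3, 1/7)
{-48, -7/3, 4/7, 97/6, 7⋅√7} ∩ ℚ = {-48, -7/3, 4/7, 97/6}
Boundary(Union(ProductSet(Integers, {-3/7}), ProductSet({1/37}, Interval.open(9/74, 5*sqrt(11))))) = Union(ProductSet({1/37}, Interval(9/74, 5*sqrt(11))), ProductSet(Integers, {-3/7}))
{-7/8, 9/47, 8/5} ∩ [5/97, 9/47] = {9/47}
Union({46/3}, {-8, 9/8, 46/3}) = {-8, 9/8, 46/3}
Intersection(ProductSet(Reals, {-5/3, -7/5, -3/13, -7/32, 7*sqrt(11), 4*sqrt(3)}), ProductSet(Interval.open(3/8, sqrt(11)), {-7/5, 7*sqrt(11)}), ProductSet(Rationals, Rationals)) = ProductSet(Intersection(Interval.open(3/8, sqrt(11)), Rationals), {-7/5})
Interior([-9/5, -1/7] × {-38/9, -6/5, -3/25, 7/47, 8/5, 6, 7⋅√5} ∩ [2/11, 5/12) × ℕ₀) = ∅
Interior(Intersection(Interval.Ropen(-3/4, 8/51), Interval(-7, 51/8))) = Interval.open(-3/4, 8/51)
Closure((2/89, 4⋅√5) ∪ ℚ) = ℚ ∪ (-∞, ∞)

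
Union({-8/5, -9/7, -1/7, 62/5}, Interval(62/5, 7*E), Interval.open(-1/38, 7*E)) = Union({-8/5, -9/7, -1/7}, Interval.Lopen(-1/38, 7*E))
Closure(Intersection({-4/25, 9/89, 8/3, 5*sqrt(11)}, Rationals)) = {-4/25, 9/89, 8/3}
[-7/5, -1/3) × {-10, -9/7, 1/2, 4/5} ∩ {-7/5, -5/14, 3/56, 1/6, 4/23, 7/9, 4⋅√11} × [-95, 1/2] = {-7/5, -5/14} × {-10, -9/7, 1/2}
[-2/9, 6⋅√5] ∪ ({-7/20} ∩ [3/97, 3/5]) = [-2/9, 6⋅√5]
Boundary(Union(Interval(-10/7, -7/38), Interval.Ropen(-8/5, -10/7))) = {-8/5, -7/38}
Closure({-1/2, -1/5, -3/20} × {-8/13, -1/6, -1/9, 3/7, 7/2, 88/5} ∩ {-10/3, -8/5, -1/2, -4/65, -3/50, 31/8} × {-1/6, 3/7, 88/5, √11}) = {-1/2} × {-1/6, 3/7, 88/5}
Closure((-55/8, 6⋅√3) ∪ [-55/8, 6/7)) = [-55/8, 6⋅√3]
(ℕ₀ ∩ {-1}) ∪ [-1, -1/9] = [-1, -1/9]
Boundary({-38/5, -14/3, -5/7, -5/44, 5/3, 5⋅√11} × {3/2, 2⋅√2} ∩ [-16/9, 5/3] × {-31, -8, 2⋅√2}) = {-5/7, -5/44, 5/3} × {2⋅√2}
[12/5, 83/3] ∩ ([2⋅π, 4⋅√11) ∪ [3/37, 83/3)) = [12/5, 83/3)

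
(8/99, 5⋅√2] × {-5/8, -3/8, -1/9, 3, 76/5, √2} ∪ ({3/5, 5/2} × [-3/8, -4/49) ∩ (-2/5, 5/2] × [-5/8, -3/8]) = (8/99, 5⋅√2] × {-5/8, -3/8, -1/9, 3, 76/5, √2}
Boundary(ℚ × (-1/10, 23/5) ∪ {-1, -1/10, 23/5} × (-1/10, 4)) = ℝ × [-1/10, 23/5]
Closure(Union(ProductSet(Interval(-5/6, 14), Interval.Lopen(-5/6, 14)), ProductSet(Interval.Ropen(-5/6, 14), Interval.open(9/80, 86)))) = Union(ProductSet({-5/6, 14}, Interval(-5/6, 86)), ProductSet(Interval(-5/6, 14), Union({86}, Interval(-5/6, 14))), ProductSet(Interval.Ropen(-5/6, 14), Interval.open(9/80, 86)))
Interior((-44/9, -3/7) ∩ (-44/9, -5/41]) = (-44/9, -3/7)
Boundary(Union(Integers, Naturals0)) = Integers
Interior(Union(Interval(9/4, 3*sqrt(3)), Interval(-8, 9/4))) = Interval.open(-8, 3*sqrt(3))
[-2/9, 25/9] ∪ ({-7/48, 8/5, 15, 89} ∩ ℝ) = [-2/9, 25/9] ∪ {15, 89}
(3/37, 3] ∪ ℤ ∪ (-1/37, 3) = ℤ ∪ (-1/37, 3]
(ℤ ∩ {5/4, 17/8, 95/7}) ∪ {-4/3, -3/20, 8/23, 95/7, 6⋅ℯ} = {-4/3, -3/20, 8/23, 95/7, 6⋅ℯ}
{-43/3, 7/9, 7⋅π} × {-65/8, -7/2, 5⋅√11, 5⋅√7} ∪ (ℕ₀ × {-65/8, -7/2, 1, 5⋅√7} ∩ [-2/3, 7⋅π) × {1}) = ({0, 1, …, 21} × {1}) ∪ ({-43/3, 7/9, 7⋅π} × {-65/8, -7/2, 5⋅√11, 5⋅√7})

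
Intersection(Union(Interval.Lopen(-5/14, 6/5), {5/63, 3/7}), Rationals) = Intersection(Interval.Lopen(-5/14, 6/5), Rationals)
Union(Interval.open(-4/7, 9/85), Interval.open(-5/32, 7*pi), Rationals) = Union(Interval.Ropen(-4/7, 7*pi), Rationals)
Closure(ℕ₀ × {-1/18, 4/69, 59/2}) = ℕ₀ × {-1/18, 4/69, 59/2}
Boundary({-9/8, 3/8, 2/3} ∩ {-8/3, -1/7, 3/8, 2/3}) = {3/8, 2/3}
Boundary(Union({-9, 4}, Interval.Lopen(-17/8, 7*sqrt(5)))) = {-9, -17/8, 7*sqrt(5)}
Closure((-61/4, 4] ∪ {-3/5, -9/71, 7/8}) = [-61/4, 4]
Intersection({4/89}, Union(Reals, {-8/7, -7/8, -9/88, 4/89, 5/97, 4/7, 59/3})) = {4/89}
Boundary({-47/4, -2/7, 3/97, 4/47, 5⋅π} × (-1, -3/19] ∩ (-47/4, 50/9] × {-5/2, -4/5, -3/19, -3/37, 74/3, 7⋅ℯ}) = {-2/7, 3/97, 4/47} × {-4/5, -3/19}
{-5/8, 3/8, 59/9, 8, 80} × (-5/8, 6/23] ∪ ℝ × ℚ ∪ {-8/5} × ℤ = (ℝ × ℚ) ∪ ({-5/8, 3/8, 59/9, 8, 80} × (-5/8, 6/23])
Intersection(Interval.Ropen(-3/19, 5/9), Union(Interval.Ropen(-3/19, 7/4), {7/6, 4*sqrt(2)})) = Interval.Ropen(-3/19, 5/9)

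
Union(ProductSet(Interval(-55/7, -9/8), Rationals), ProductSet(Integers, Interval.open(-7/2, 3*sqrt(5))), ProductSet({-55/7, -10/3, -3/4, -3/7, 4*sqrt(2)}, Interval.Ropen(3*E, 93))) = Union(ProductSet({-55/7, -10/3, -3/4, -3/7, 4*sqrt(2)}, Interval.Ropen(3*E, 93)), ProductSet(Integers, Interval.open(-7/2, 3*sqrt(5))), ProductSet(Interval(-55/7, -9/8), Rationals))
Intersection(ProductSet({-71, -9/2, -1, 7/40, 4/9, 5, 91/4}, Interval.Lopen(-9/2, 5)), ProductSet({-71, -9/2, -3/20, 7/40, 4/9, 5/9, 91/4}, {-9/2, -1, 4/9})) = ProductSet({-71, -9/2, 7/40, 4/9, 91/4}, {-1, 4/9})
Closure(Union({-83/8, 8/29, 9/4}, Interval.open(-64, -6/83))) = Union({8/29, 9/4}, Interval(-64, -6/83))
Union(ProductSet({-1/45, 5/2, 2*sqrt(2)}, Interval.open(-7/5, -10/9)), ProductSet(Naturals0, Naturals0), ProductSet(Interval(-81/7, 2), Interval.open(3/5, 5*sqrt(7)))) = Union(ProductSet({-1/45, 5/2, 2*sqrt(2)}, Interval.open(-7/5, -10/9)), ProductSet(Interval(-81/7, 2), Interval.open(3/5, 5*sqrt(7))), ProductSet(Naturals0, Naturals0))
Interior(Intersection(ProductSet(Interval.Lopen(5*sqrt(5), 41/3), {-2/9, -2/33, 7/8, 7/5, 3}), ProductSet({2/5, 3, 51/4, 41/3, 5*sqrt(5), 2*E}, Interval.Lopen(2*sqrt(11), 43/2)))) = EmptySet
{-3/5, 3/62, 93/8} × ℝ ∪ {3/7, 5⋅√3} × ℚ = ({-3/5, 3/62, 93/8} × ℝ) ∪ ({3/7, 5⋅√3} × ℚ)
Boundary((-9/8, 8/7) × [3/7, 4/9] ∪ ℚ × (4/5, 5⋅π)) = ({-9/8, 8/7} × [3/7, 4/9]) ∪ ([-9/8, 8/7] × {3/7, 4/9}) ∪ ((-∞, ∞) × [4/5, 5⋅π])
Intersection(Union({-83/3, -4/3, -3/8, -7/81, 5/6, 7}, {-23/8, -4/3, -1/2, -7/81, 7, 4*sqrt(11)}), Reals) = {-83/3, -23/8, -4/3, -1/2, -3/8, -7/81, 5/6, 7, 4*sqrt(11)}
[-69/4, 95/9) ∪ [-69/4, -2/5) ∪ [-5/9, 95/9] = [-69/4, 95/9]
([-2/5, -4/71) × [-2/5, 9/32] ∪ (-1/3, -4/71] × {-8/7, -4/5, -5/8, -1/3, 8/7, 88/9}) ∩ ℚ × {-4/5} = (ℚ ∩ (-1/3, -4/71]) × {-4/5}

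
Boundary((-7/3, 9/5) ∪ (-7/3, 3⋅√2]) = {-7/3, 3⋅√2}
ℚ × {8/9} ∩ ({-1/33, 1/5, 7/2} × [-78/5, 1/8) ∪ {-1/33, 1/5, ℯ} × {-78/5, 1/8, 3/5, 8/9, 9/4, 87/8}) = {-1/33, 1/5} × {8/9}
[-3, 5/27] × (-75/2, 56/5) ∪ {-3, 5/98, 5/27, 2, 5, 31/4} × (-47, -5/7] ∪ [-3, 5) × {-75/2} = ([-3, 5) × {-75/2}) ∪ ([-3, 5/27] × (-75/2, 56/5)) ∪ ({-3, 5/98, 5/27, 2, 5, 31/4} × (-47, -5/7])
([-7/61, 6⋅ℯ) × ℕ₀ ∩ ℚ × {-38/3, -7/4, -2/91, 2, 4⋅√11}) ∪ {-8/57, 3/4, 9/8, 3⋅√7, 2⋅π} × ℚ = ((ℚ ∩ [-7/61, 6⋅ℯ)) × {2}) ∪ ({-8/57, 3/4, 9/8, 3⋅√7, 2⋅π} × ℚ)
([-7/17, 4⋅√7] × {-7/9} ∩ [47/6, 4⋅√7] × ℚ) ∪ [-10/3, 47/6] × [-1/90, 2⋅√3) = ([47/6, 4⋅√7] × {-7/9}) ∪ ([-10/3, 47/6] × [-1/90, 2⋅√3))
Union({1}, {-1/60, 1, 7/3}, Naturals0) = Union({-1/60, 7/3}, Naturals0)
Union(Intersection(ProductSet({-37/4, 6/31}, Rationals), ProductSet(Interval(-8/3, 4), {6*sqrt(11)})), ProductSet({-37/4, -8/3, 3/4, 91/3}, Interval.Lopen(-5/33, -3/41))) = ProductSet({-37/4, -8/3, 3/4, 91/3}, Interval.Lopen(-5/33, -3/41))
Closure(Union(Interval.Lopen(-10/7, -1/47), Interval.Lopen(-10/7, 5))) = Interval(-10/7, 5)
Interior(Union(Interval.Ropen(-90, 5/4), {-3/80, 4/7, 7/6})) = Interval.open(-90, 5/4)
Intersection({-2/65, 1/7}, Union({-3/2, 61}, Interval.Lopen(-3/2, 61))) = {-2/65, 1/7}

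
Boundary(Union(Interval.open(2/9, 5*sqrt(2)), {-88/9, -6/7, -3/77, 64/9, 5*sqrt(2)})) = {-88/9, -6/7, -3/77, 2/9, 64/9, 5*sqrt(2)}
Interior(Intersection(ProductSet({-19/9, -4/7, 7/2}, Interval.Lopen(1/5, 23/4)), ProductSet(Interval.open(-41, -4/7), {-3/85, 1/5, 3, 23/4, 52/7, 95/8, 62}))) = EmptySet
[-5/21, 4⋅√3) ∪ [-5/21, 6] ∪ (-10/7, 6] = (-10/7, 4⋅√3)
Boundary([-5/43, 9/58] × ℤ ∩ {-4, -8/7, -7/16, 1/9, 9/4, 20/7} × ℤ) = {1/9} × ℤ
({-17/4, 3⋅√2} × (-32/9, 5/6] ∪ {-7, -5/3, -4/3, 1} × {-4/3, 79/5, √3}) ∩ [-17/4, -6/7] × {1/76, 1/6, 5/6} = {-17/4} × {1/76, 1/6, 5/6}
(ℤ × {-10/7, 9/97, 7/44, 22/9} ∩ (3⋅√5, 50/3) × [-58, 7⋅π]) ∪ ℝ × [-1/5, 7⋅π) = (ℝ × [-1/5, 7⋅π)) ∪ ({7, 8, …, 16} × {-10/7, 9/97, 7/44, 22/9})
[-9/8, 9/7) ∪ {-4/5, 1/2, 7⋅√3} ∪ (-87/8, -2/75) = (-87/8, 9/7) ∪ {7⋅√3}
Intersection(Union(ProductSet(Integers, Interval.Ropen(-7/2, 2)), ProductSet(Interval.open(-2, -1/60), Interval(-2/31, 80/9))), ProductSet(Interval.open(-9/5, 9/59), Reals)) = Union(ProductSet(Interval.open(-9/5, -1/60), Interval(-2/31, 80/9)), ProductSet(Range(-1, 1, 1), Interval.Ropen(-7/2, 2)))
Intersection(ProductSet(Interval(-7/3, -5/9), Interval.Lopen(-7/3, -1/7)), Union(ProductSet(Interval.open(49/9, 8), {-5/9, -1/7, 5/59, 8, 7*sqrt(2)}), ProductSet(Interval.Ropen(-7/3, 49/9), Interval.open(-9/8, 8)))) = ProductSet(Interval(-7/3, -5/9), Interval.Lopen(-9/8, -1/7))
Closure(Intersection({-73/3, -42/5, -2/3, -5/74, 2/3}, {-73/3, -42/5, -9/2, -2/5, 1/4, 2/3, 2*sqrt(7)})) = {-73/3, -42/5, 2/3}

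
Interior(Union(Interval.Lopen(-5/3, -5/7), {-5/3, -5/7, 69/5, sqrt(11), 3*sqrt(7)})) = Interval.open(-5/3, -5/7)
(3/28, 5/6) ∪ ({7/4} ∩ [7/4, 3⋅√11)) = (3/28, 5/6) ∪ {7/4}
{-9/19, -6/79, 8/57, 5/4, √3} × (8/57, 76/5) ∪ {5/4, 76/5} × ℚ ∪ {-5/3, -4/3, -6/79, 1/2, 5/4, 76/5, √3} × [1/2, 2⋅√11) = ({5/4, 76/5} × ℚ) ∪ ({-9/19, -6/79, 8/57, 5/4, √3} × (8/57, 76/5)) ∪ ({-5/3, -4/3, -6/79, 1/2, 5/4, 76/5, √3} × [1/2, 2⋅√11))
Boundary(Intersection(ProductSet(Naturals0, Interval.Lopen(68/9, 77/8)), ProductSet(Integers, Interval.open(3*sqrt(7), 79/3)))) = ProductSet(Naturals0, Interval(3*sqrt(7), 77/8))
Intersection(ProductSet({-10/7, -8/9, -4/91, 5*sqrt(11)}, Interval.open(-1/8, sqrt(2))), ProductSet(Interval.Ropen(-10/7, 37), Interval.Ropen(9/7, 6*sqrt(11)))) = ProductSet({-10/7, -8/9, -4/91, 5*sqrt(11)}, Interval.Ropen(9/7, sqrt(2)))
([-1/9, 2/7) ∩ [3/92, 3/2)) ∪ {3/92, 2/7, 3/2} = [3/92, 2/7] ∪ {3/2}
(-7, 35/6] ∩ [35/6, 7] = {35/6}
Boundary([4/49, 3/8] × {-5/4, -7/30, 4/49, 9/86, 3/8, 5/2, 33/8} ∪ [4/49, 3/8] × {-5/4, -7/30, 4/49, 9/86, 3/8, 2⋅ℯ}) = [4/49, 3/8] × {-5/4, -7/30, 4/49, 9/86, 3/8, 5/2, 33/8, 2⋅ℯ}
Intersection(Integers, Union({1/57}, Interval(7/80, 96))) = Range(1, 97, 1)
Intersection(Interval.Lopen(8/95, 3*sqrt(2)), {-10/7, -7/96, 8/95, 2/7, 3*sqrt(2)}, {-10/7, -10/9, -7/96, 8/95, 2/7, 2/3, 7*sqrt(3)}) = {2/7}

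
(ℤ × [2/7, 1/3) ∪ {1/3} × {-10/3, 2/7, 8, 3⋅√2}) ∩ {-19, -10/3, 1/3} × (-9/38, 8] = ({-19} × [2/7, 1/3)) ∪ ({1/3} × {2/7, 8, 3⋅√2})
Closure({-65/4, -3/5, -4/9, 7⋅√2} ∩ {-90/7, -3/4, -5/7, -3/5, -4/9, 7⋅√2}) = {-3/5, -4/9, 7⋅√2}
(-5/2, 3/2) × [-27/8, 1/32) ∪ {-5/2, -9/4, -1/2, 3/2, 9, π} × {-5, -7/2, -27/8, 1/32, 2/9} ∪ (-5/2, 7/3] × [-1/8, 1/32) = ((-5/2, 3/2) × [-27/8, 1/32)) ∪ ((-5/2, 7/3] × [-1/8, 1/32)) ∪ ({-5/2, -9/4, -1/2, 3/2, 9, π} × {-5, -7/2, -27/8, 1/32, 2/9})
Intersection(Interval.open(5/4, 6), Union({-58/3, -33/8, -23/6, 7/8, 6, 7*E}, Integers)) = Range(2, 6, 1)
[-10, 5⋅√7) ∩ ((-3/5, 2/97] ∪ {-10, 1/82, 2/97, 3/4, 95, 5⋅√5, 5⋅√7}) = {-10, 3/4, 5⋅√5} ∪ (-3/5, 2/97]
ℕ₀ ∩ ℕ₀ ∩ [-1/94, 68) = {0, 1, …, 67}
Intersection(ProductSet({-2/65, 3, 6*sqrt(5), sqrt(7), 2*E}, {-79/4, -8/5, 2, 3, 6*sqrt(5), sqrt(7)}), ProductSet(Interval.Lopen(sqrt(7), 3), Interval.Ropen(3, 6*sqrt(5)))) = ProductSet({3}, {3})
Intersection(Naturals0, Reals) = Naturals0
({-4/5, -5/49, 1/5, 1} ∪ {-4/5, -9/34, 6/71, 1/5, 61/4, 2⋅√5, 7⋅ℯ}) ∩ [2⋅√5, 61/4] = {61/4, 2⋅√5}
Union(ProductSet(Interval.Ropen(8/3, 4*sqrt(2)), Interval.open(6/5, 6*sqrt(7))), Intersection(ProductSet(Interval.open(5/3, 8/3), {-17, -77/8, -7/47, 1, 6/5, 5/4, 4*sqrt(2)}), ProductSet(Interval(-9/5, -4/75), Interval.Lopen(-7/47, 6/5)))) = ProductSet(Interval.Ropen(8/3, 4*sqrt(2)), Interval.open(6/5, 6*sqrt(7)))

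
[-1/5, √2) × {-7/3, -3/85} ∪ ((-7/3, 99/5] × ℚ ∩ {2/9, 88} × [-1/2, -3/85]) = ({2/9} × (ℚ ∩ [-1/2, -3/85])) ∪ ([-1/5, √2) × {-7/3, -3/85})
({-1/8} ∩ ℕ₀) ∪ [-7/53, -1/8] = [-7/53, -1/8]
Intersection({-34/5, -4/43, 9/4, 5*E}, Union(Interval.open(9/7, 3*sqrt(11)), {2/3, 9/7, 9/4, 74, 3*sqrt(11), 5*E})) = {9/4, 5*E}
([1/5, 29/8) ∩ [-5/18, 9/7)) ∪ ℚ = ℚ ∪ [1/5, 9/7]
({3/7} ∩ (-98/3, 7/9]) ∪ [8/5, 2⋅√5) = {3/7} ∪ [8/5, 2⋅√5)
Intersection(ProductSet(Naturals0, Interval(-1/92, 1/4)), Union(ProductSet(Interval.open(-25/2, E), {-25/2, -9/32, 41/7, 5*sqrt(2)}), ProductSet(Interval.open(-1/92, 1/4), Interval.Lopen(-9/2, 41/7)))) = ProductSet(Range(0, 1, 1), Interval(-1/92, 1/4))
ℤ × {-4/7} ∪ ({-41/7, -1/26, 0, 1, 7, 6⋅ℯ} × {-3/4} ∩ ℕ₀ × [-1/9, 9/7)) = ℤ × {-4/7}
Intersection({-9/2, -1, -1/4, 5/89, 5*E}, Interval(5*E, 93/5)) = {5*E}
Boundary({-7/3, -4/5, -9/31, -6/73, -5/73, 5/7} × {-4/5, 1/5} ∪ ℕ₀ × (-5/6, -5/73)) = (ℕ₀ × [-5/6, -5/73]) ∪ ({-7/3, -4/5, -9/31, -6/73, -5/73, 5/7} × {-4/5, 1/5})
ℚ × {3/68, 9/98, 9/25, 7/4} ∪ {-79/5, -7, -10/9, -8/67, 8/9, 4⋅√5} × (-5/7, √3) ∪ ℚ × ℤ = (ℚ × (ℤ ∪ {3/68, 9/98, 9/25, 7/4})) ∪ ({-79/5, -7, -10/9, -8/67, 8/9, 4⋅√5} × (-5/7, √3))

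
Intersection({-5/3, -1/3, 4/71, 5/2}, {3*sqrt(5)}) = EmptySet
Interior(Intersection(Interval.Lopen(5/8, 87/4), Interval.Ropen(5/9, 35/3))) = Interval.open(5/8, 35/3)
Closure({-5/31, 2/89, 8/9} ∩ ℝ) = {-5/31, 2/89, 8/9}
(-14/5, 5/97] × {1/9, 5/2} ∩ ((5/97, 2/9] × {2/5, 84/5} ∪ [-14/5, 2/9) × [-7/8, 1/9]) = (-14/5, 5/97] × {1/9}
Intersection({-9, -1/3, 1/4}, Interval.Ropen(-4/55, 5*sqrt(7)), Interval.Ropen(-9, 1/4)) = EmptySet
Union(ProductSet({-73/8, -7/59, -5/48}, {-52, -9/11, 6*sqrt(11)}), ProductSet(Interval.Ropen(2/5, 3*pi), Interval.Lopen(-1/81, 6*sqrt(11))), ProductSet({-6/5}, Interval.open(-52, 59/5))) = Union(ProductSet({-6/5}, Interval.open(-52, 59/5)), ProductSet({-73/8, -7/59, -5/48}, {-52, -9/11, 6*sqrt(11)}), ProductSet(Interval.Ropen(2/5, 3*pi), Interval.Lopen(-1/81, 6*sqrt(11))))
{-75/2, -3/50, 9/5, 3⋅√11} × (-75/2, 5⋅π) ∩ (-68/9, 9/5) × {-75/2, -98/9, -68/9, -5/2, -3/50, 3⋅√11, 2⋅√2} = {-3/50} × {-98/9, -68/9, -5/2, -3/50, 3⋅√11, 2⋅√2}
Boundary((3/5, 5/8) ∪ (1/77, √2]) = {1/77, √2}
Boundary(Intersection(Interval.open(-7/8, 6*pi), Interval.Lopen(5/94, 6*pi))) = {5/94, 6*pi}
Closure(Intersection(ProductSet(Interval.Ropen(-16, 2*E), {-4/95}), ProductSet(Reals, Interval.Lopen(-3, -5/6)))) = EmptySet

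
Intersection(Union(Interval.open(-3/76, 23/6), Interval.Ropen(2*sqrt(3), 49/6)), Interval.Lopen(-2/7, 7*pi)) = Interval.open(-3/76, 49/6)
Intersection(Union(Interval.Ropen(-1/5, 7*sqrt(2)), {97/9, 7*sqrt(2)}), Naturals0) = Range(0, 10, 1)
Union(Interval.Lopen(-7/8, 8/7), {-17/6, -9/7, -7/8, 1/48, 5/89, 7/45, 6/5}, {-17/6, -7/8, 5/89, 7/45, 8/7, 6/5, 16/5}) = Union({-17/6, -9/7, 6/5, 16/5}, Interval(-7/8, 8/7))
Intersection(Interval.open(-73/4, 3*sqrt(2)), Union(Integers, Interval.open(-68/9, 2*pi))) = Union(Interval.open(-68/9, 3*sqrt(2)), Range(-18, 5, 1))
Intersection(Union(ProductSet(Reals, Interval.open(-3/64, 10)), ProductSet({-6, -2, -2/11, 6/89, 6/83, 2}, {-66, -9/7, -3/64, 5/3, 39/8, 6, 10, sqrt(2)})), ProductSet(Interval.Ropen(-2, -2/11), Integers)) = Union(ProductSet({-2}, {-66, 6, 10}), ProductSet(Interval.Ropen(-2, -2/11), Range(0, 10, 1)))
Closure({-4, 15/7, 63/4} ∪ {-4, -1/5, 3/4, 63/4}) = {-4, -1/5, 3/4, 15/7, 63/4}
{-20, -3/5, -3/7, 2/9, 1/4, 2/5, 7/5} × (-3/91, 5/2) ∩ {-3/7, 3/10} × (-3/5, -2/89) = {-3/7} × (-3/91, -2/89)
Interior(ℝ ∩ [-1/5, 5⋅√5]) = (-1/5, 5⋅√5)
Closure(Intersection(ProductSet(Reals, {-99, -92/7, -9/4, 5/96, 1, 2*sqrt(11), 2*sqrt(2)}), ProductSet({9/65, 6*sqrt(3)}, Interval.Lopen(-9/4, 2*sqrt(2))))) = ProductSet({9/65, 6*sqrt(3)}, {5/96, 1, 2*sqrt(2)})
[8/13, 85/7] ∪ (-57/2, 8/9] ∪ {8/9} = (-57/2, 85/7]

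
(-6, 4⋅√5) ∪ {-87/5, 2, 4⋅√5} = {-87/5} ∪ (-6, 4⋅√5]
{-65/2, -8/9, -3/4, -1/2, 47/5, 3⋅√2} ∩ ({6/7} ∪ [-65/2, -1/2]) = {-65/2, -8/9, -3/4, -1/2}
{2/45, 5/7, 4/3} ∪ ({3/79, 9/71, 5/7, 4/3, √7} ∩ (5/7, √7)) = {2/45, 5/7, 4/3}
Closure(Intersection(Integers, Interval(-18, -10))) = Range(-18, -9, 1)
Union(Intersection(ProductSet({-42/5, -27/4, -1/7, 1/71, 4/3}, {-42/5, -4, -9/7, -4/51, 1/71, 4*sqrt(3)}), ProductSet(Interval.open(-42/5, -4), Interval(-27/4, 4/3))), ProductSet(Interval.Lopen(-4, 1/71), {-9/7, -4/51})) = Union(ProductSet({-27/4}, {-4, -9/7, -4/51, 1/71}), ProductSet(Interval.Lopen(-4, 1/71), {-9/7, -4/51}))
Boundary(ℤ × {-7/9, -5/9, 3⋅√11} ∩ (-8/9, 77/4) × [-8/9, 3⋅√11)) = {0, 1, …, 19} × {-7/9, -5/9}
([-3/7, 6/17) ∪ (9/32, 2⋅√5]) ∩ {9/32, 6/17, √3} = {9/32, 6/17, √3}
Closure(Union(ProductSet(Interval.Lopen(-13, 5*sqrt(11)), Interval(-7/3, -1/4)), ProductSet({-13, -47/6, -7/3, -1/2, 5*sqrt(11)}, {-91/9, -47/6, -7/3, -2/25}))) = Union(ProductSet({-13, -47/6, -7/3, -1/2, 5*sqrt(11)}, {-91/9, -47/6, -7/3, -2/25}), ProductSet(Interval(-13, 5*sqrt(11)), Interval(-7/3, -1/4)))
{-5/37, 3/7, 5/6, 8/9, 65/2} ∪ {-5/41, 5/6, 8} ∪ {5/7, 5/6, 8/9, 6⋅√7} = {-5/37, -5/41, 3/7, 5/7, 5/6, 8/9, 8, 65/2, 6⋅√7}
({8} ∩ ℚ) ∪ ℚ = ℚ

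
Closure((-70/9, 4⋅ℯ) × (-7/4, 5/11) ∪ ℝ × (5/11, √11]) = (ℝ × [5/11, √11]) ∪ ({-70/9, 4⋅ℯ} × [-7/4, 5/11]) ∪ ([-70/9, 4⋅ℯ] × {-7/4, 5/11}) ∪ ((-70/9, 4⋅ℯ) × (-7/4, 5/11))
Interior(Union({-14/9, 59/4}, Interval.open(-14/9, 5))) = Interval.open(-14/9, 5)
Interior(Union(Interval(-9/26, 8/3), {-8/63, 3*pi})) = Interval.open(-9/26, 8/3)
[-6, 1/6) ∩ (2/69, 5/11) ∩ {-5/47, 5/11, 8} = ∅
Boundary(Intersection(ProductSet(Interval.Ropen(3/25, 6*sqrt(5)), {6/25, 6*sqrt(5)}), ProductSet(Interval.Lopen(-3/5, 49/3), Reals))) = ProductSet(Interval(3/25, 6*sqrt(5)), {6/25, 6*sqrt(5)})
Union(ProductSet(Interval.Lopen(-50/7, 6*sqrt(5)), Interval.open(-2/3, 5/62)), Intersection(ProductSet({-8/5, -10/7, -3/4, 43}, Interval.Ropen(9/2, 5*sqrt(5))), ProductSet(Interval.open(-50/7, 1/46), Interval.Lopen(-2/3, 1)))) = ProductSet(Interval.Lopen(-50/7, 6*sqrt(5)), Interval.open(-2/3, 5/62))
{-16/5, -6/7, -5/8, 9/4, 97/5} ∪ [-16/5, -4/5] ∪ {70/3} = [-16/5, -4/5] ∪ {-5/8, 9/4, 97/5, 70/3}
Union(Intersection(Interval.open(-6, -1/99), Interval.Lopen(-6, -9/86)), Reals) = Interval(-oo, oo)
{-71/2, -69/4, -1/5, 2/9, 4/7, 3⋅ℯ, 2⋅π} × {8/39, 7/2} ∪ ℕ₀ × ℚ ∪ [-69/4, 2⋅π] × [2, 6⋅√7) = (ℕ₀ × ℚ) ∪ ({-71/2, -69/4, -1/5, 2/9, 4/7, 3⋅ℯ, 2⋅π} × {8/39, 7/2}) ∪ ([-69/4, 2⋅π] × [2, 6⋅√7))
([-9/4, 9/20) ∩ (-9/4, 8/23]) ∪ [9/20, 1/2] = (-9/4, 8/23] ∪ [9/20, 1/2]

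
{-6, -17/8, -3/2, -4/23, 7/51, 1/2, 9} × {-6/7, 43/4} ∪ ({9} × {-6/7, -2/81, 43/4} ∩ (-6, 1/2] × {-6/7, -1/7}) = {-6, -17/8, -3/2, -4/23, 7/51, 1/2, 9} × {-6/7, 43/4}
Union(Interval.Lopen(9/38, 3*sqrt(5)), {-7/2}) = Union({-7/2}, Interval.Lopen(9/38, 3*sqrt(5)))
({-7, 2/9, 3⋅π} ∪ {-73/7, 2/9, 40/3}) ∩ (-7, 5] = {2/9}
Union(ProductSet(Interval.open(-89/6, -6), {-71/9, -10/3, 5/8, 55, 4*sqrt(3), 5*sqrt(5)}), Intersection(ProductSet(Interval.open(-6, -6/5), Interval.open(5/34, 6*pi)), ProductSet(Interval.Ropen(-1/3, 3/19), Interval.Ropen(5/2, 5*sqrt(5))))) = ProductSet(Interval.open(-89/6, -6), {-71/9, -10/3, 5/8, 55, 4*sqrt(3), 5*sqrt(5)})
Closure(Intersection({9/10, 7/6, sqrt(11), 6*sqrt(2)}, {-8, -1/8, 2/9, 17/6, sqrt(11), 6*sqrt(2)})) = {sqrt(11), 6*sqrt(2)}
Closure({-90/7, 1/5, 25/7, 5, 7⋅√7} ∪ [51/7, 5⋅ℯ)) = {-90/7, 1/5, 25/7, 5, 7⋅√7} ∪ [51/7, 5⋅ℯ]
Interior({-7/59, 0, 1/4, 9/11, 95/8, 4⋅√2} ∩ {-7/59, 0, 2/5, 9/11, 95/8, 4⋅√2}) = ∅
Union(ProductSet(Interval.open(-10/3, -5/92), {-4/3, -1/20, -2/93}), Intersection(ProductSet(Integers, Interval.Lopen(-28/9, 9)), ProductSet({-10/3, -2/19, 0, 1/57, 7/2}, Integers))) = Union(ProductSet({0}, Range(-3, 10, 1)), ProductSet(Interval.open(-10/3, -5/92), {-4/3, -1/20, -2/93}))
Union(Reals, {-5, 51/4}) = Reals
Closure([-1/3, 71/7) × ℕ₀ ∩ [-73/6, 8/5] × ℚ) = [-1/3, 8/5] × ℕ₀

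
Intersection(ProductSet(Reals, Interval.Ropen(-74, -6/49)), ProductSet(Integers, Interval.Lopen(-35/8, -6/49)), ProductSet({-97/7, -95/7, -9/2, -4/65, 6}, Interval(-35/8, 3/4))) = ProductSet({6}, Interval.open(-35/8, -6/49))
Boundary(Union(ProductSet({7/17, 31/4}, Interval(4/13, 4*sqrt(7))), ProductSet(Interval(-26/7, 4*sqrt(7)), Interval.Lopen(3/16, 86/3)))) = Union(ProductSet({-26/7, 4*sqrt(7)}, Interval(3/16, 86/3)), ProductSet(Interval(-26/7, 4*sqrt(7)), {3/16, 86/3}))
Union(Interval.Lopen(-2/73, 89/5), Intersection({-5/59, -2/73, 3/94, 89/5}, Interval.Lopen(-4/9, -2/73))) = Union({-5/59}, Interval(-2/73, 89/5))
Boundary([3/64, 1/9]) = {3/64, 1/9}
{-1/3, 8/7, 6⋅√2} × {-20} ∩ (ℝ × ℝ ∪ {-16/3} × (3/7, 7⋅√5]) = {-1/3, 8/7, 6⋅√2} × {-20}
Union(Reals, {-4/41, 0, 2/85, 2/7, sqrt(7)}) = Reals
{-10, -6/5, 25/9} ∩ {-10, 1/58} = {-10}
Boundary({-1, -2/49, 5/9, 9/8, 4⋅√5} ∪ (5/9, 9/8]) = {-1, -2/49, 5/9, 9/8, 4⋅√5}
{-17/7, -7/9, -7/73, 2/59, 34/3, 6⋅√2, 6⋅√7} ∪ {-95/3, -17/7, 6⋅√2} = {-95/3, -17/7, -7/9, -7/73, 2/59, 34/3, 6⋅√2, 6⋅√7}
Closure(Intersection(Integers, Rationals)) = Integers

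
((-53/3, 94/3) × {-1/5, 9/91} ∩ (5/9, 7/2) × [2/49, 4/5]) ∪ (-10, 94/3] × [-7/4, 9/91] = (-10, 94/3] × [-7/4, 9/91]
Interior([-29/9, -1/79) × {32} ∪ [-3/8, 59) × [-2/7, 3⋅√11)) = (-3/8, 59) × (-2/7, 3⋅√11)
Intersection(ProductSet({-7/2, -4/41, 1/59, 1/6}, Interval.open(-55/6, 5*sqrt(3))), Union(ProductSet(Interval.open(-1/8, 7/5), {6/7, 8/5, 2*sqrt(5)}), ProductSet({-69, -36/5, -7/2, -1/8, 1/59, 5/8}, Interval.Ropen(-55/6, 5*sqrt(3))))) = Union(ProductSet({-7/2, 1/59}, Interval.open(-55/6, 5*sqrt(3))), ProductSet({-4/41, 1/59, 1/6}, {6/7, 8/5, 2*sqrt(5)}))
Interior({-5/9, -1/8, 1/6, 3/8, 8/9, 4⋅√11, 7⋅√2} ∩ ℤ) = ∅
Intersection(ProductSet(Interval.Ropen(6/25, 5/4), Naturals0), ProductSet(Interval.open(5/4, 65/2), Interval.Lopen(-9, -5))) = EmptySet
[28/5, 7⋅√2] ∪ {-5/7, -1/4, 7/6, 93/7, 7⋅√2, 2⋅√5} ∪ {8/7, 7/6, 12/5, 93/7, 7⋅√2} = {-5/7, -1/4, 8/7, 7/6, 12/5, 93/7, 2⋅√5} ∪ [28/5, 7⋅√2]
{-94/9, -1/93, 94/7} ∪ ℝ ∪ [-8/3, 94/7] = (-∞, ∞)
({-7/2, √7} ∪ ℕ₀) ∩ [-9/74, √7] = {0, 1, 2} ∪ {√7}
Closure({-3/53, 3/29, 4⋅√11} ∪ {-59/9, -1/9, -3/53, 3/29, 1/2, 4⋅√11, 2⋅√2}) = {-59/9, -1/9, -3/53, 3/29, 1/2, 4⋅√11, 2⋅√2}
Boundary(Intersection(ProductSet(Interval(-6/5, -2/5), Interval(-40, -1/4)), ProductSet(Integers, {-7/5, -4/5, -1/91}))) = ProductSet(Range(-1, 0, 1), {-7/5, -4/5})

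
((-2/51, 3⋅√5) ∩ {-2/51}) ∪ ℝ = ℝ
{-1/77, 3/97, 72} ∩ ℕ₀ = {72}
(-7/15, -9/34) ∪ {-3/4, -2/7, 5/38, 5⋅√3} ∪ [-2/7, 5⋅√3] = {-3/4} ∪ (-7/15, 5⋅√3]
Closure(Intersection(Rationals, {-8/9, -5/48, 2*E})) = {-8/9, -5/48}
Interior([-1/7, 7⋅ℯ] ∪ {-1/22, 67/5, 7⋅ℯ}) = (-1/7, 7⋅ℯ)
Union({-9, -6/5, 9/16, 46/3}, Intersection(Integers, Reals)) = Union({-6/5, 9/16, 46/3}, Integers)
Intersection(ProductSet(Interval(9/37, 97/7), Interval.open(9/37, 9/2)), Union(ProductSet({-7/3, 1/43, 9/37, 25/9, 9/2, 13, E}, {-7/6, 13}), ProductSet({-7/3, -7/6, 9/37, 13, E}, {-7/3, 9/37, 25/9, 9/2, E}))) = ProductSet({9/37, 13, E}, {25/9, E})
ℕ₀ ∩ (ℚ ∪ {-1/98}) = ℕ₀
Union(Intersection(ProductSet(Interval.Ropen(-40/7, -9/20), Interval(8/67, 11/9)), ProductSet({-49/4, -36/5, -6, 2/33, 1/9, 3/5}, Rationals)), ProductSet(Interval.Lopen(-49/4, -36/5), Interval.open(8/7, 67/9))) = ProductSet(Interval.Lopen(-49/4, -36/5), Interval.open(8/7, 67/9))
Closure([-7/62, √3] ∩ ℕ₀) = {0, 1}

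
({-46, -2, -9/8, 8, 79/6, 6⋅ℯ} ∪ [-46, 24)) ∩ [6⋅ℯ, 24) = [6⋅ℯ, 24)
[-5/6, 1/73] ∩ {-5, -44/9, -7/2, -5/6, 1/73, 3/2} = {-5/6, 1/73}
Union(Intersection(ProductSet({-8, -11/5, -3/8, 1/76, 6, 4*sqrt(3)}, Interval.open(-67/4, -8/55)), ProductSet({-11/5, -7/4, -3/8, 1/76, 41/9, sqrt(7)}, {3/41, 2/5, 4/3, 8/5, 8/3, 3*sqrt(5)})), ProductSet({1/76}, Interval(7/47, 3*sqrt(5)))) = ProductSet({1/76}, Interval(7/47, 3*sqrt(5)))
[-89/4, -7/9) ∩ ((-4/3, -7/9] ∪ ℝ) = [-89/4, -7/9)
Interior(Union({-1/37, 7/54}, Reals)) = Reals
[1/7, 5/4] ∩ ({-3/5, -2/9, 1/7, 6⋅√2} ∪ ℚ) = ℚ ∩ [1/7, 5/4]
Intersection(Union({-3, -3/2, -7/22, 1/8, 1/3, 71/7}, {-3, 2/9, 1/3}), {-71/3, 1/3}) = {1/3}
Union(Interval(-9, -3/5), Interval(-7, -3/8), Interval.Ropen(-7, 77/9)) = Interval.Ropen(-9, 77/9)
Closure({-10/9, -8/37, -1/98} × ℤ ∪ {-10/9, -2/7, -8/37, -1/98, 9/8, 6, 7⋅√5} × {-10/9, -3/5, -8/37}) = ({-10/9, -8/37, -1/98} × ℤ) ∪ ({-10/9, -2/7, -8/37, -1/98, 9/8, 6, 7⋅√5} × {-10/9, -3/5, -8/37})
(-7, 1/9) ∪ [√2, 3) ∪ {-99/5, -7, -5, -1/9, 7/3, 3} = {-99/5} ∪ [-7, 1/9) ∪ [√2, 3]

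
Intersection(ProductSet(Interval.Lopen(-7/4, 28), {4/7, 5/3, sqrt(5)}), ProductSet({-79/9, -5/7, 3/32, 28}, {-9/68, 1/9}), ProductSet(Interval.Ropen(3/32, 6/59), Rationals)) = EmptySet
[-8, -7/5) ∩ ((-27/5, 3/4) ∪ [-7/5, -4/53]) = (-27/5, -7/5)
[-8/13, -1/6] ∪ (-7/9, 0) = (-7/9, 0)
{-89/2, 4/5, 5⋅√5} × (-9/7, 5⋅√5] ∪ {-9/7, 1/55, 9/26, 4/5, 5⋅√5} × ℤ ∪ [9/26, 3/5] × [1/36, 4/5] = ([9/26, 3/5] × [1/36, 4/5]) ∪ ({-9/7, 1/55, 9/26, 4/5, 5⋅√5} × ℤ) ∪ ({-89/2, 4/5, 5⋅√5} × (-9/7, 5⋅√5])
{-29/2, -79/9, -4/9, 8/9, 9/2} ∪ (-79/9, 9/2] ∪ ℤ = ℤ ∪ {-29/2} ∪ [-79/9, 9/2]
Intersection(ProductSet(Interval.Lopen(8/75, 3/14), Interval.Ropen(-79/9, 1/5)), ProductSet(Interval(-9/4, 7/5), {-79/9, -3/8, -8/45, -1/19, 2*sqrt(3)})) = ProductSet(Interval.Lopen(8/75, 3/14), {-79/9, -3/8, -8/45, -1/19})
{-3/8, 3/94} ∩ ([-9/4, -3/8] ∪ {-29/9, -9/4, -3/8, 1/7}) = {-3/8}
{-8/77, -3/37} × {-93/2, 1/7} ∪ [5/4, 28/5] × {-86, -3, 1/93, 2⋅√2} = ({-8/77, -3/37} × {-93/2, 1/7}) ∪ ([5/4, 28/5] × {-86, -3, 1/93, 2⋅√2})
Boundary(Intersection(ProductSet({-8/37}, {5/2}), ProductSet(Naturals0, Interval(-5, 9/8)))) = EmptySet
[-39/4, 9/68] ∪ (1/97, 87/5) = [-39/4, 87/5)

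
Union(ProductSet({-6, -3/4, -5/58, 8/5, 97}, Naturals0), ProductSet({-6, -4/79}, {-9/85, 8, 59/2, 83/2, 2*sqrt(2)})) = Union(ProductSet({-6, -4/79}, {-9/85, 8, 59/2, 83/2, 2*sqrt(2)}), ProductSet({-6, -3/4, -5/58, 8/5, 97}, Naturals0))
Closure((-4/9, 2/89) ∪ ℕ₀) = [-4/9, 2/89] ∪ ℕ₀ ∪ (ℕ₀ \ (-4/9, 2/89))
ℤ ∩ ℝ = ℤ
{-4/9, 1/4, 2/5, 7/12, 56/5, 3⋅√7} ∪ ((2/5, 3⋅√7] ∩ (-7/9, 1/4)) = {-4/9, 1/4, 2/5, 7/12, 56/5, 3⋅√7}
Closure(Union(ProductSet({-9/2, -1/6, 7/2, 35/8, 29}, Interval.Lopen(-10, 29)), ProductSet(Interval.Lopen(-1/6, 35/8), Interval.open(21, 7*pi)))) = Union(ProductSet({-9/2, -1/6, 7/2, 35/8, 29}, Interval(-10, 29)), ProductSet(Interval(-1/6, 35/8), {21, 7*pi}), ProductSet(Interval.Lopen(-1/6, 35/8), Interval.open(21, 7*pi)))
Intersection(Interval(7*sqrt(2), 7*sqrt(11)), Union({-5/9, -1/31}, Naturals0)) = Range(10, 24, 1)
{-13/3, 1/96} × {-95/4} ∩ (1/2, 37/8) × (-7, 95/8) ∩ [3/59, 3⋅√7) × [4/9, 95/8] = ∅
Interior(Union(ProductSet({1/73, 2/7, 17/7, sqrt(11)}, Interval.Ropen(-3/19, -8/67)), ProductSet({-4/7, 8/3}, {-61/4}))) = EmptySet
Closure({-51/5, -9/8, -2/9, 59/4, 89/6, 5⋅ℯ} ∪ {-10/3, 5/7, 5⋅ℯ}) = {-51/5, -10/3, -9/8, -2/9, 5/7, 59/4, 89/6, 5⋅ℯ}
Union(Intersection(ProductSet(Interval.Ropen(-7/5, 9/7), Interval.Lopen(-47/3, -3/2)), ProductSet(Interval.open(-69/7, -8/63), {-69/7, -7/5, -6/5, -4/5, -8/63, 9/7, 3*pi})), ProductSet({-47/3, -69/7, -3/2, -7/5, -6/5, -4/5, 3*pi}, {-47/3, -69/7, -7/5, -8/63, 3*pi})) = Union(ProductSet({-47/3, -69/7, -3/2, -7/5, -6/5, -4/5, 3*pi}, {-47/3, -69/7, -7/5, -8/63, 3*pi}), ProductSet(Interval.Ropen(-7/5, -8/63), {-69/7}))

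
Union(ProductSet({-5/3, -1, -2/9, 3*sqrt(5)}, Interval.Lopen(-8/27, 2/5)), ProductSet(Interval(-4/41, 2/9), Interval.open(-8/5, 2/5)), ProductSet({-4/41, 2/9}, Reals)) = Union(ProductSet({-4/41, 2/9}, Reals), ProductSet({-5/3, -1, -2/9, 3*sqrt(5)}, Interval.Lopen(-8/27, 2/5)), ProductSet(Interval(-4/41, 2/9), Interval.open(-8/5, 2/5)))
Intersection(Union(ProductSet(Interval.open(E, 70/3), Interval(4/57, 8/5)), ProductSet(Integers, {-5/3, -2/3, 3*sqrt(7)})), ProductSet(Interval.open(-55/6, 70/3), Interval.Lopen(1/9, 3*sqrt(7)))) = Union(ProductSet(Interval.open(E, 70/3), Interval.Lopen(1/9, 8/5)), ProductSet(Range(-9, 24, 1), {3*sqrt(7)}))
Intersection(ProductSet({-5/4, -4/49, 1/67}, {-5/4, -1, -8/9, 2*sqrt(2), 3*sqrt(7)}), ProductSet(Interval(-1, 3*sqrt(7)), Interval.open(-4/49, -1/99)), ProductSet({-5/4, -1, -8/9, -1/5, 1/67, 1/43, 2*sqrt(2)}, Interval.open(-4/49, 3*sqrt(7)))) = EmptySet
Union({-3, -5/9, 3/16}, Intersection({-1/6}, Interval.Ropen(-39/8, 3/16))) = {-3, -5/9, -1/6, 3/16}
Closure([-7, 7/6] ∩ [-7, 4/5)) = [-7, 4/5]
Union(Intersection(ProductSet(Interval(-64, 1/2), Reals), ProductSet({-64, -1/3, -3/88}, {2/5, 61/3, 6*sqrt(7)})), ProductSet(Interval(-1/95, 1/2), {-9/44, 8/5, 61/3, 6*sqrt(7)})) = Union(ProductSet({-64, -1/3, -3/88}, {2/5, 61/3, 6*sqrt(7)}), ProductSet(Interval(-1/95, 1/2), {-9/44, 8/5, 61/3, 6*sqrt(7)}))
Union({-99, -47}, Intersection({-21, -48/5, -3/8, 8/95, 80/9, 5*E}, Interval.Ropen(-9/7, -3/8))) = {-99, -47}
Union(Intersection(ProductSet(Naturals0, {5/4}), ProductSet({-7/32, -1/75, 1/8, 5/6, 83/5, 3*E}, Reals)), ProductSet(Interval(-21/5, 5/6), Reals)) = ProductSet(Interval(-21/5, 5/6), Reals)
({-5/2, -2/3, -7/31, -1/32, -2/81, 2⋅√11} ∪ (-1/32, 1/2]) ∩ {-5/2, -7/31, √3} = {-5/2, -7/31}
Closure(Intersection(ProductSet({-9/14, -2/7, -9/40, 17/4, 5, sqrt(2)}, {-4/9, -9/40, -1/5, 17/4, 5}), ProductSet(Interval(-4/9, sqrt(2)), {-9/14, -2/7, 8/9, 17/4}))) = ProductSet({-2/7, -9/40, sqrt(2)}, {17/4})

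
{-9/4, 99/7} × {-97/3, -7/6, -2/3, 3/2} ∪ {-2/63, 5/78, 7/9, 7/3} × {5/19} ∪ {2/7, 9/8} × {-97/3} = ({2/7, 9/8} × {-97/3}) ∪ ({-2/63, 5/78, 7/9, 7/3} × {5/19}) ∪ ({-9/4, 99/7} × {-97/3, -7/6, -2/3, 3/2})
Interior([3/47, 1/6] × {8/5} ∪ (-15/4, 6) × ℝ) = (-15/4, 6) × ℝ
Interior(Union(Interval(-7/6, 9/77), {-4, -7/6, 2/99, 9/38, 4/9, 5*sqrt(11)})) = Interval.open(-7/6, 9/77)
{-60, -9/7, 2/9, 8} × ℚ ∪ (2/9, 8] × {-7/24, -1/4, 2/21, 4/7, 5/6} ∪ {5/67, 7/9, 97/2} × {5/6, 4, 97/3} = ({-60, -9/7, 2/9, 8} × ℚ) ∪ ({5/67, 7/9, 97/2} × {5/6, 4, 97/3}) ∪ ((2/9, 8] × {-7/24, -1/4, 2/21, 4/7, 5/6})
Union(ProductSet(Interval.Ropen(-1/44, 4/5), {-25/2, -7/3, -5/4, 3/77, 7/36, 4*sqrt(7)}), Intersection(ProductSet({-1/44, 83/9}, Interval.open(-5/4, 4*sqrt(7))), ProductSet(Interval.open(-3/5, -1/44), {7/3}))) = ProductSet(Interval.Ropen(-1/44, 4/5), {-25/2, -7/3, -5/4, 3/77, 7/36, 4*sqrt(7)})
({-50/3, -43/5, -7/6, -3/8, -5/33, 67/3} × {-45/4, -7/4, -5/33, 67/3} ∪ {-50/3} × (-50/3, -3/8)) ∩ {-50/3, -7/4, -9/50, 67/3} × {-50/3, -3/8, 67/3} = {-50/3, 67/3} × {67/3}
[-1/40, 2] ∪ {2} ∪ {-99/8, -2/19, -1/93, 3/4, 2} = {-99/8, -2/19} ∪ [-1/40, 2]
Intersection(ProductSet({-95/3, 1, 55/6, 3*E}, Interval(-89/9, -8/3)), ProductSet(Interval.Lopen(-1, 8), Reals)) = ProductSet({1}, Interval(-89/9, -8/3))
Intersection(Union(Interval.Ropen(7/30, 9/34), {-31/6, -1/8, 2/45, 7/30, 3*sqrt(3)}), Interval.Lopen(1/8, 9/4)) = Interval.Ropen(7/30, 9/34)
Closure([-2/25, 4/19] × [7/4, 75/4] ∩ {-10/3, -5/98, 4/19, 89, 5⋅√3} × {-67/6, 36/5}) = {-5/98, 4/19} × {36/5}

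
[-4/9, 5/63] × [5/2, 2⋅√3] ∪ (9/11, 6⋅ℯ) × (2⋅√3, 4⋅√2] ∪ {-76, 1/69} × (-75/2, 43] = ({-76, 1/69} × (-75/2, 43]) ∪ ([-4/9, 5/63] × [5/2, 2⋅√3]) ∪ ((9/11, 6⋅ℯ) × (2⋅√3, 4⋅√2])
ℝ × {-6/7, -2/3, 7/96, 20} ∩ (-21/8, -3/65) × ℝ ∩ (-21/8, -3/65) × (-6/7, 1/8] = (-21/8, -3/65) × {-2/3, 7/96}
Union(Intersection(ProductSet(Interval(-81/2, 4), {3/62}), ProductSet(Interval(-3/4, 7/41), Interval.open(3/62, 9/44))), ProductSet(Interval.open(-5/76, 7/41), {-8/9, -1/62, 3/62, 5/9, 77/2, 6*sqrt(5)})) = ProductSet(Interval.open(-5/76, 7/41), {-8/9, -1/62, 3/62, 5/9, 77/2, 6*sqrt(5)})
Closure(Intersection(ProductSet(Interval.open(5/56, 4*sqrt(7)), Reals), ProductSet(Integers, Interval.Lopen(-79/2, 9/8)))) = ProductSet(Range(1, 11, 1), Interval(-79/2, 9/8))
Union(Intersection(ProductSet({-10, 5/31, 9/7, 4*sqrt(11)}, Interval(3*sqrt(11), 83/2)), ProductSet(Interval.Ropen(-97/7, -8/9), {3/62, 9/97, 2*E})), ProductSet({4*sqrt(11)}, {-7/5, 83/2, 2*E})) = ProductSet({4*sqrt(11)}, {-7/5, 83/2, 2*E})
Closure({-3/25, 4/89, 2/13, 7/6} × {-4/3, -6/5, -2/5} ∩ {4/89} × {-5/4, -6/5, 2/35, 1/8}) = {4/89} × {-6/5}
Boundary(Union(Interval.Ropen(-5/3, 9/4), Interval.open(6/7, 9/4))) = {-5/3, 9/4}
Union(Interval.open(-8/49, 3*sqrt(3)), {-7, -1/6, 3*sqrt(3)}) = Union({-7, -1/6}, Interval.Lopen(-8/49, 3*sqrt(3)))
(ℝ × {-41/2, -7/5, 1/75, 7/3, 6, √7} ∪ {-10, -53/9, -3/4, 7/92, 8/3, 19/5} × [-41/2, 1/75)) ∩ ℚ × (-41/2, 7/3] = (ℚ × {-7/5, 1/75, 7/3}) ∪ ({-10, -53/9, -3/4, 7/92, 8/3, 19/5} × (-41/2, 1/75))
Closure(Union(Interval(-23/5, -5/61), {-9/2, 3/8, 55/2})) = Union({3/8, 55/2}, Interval(-23/5, -5/61))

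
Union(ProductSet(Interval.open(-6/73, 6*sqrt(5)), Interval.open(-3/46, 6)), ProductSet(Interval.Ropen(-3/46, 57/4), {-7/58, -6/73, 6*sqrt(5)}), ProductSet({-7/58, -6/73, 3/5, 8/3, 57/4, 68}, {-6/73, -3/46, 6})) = Union(ProductSet({-7/58, -6/73, 3/5, 8/3, 57/4, 68}, {-6/73, -3/46, 6}), ProductSet(Interval.open(-6/73, 6*sqrt(5)), Interval.open(-3/46, 6)), ProductSet(Interval.Ropen(-3/46, 57/4), {-7/58, -6/73, 6*sqrt(5)}))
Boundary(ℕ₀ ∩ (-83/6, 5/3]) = {0, 1}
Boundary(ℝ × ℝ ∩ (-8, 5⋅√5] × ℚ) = [-8, 5⋅√5] × ℝ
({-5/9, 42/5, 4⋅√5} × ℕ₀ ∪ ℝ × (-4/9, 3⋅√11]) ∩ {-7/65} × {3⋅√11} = {-7/65} × {3⋅√11}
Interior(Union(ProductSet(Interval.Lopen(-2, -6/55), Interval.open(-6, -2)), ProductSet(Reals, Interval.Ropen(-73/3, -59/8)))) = Union(ProductSet(Interval(-oo, oo), Interval.open(-73/3, -59/8)), ProductSet(Interval.open(-2, -6/55), Interval.open(-6, -2)))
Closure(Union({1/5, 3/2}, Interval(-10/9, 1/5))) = Union({3/2}, Interval(-10/9, 1/5))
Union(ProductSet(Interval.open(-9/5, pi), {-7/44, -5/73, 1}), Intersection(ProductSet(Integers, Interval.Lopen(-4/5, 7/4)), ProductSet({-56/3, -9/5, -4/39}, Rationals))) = ProductSet(Interval.open(-9/5, pi), {-7/44, -5/73, 1})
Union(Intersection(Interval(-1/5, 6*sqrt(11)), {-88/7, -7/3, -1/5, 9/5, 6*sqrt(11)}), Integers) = Union({-1/5, 9/5, 6*sqrt(11)}, Integers)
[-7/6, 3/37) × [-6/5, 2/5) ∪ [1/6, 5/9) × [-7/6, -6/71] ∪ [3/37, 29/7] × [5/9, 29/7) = ([-7/6, 3/37) × [-6/5, 2/5)) ∪ ([3/37, 29/7] × [5/9, 29/7)) ∪ ([1/6, 5/9) × [-7/6, -6/71])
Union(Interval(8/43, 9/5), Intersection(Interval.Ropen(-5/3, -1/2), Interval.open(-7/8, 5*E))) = Union(Interval.open(-7/8, -1/2), Interval(8/43, 9/5))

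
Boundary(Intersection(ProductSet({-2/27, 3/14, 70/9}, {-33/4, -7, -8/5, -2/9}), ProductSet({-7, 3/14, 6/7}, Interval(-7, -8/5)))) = ProductSet({3/14}, {-7, -8/5})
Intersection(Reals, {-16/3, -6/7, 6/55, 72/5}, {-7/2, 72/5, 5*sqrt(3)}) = {72/5}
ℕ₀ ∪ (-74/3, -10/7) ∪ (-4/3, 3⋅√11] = (-74/3, -10/7) ∪ (-4/3, 3⋅√11] ∪ ℕ₀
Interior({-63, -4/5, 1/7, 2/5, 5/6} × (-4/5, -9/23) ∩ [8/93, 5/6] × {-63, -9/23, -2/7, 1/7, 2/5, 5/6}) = ∅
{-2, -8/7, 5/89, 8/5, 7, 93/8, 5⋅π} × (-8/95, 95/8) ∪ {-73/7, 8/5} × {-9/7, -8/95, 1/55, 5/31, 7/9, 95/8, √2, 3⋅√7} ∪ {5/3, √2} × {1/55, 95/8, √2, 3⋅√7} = ({-2, -8/7, 5/89, 8/5, 7, 93/8, 5⋅π} × (-8/95, 95/8)) ∪ ({5/3, √2} × {1/55, 95/8, √2, 3⋅√7}) ∪ ({-73/7, 8/5} × {-9/7, -8/95, 1/55, 5/31, 7/9, 95/8, √2, 3⋅√7})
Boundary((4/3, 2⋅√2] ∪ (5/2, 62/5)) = {4/3, 62/5}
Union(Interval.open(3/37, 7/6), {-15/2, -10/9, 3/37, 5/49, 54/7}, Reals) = Interval(-oo, oo)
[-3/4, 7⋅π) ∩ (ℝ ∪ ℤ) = [-3/4, 7⋅π)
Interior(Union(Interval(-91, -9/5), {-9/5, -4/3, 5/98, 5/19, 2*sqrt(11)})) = Interval.open(-91, -9/5)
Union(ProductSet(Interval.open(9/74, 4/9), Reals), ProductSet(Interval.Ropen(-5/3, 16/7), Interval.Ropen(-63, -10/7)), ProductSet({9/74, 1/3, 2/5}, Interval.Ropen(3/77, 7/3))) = Union(ProductSet({9/74, 1/3, 2/5}, Interval.Ropen(3/77, 7/3)), ProductSet(Interval.Ropen(-5/3, 16/7), Interval.Ropen(-63, -10/7)), ProductSet(Interval.open(9/74, 4/9), Reals))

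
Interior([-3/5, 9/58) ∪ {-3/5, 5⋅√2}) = (-3/5, 9/58)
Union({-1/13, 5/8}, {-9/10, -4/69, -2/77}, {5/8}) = {-9/10, -1/13, -4/69, -2/77, 5/8}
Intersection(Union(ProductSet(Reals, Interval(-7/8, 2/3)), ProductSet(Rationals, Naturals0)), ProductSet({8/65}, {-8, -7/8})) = ProductSet({8/65}, {-7/8})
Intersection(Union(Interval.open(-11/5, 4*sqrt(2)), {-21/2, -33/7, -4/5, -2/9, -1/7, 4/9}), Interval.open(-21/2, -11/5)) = {-33/7}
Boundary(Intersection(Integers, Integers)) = Integers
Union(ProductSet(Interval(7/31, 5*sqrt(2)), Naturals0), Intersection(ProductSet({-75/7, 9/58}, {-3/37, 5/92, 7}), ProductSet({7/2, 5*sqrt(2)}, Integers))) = ProductSet(Interval(7/31, 5*sqrt(2)), Naturals0)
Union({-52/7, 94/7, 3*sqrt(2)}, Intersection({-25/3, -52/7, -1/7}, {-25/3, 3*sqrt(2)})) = {-25/3, -52/7, 94/7, 3*sqrt(2)}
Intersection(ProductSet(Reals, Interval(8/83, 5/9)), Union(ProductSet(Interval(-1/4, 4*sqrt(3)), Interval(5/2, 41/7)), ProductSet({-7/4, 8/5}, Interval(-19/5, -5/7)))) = EmptySet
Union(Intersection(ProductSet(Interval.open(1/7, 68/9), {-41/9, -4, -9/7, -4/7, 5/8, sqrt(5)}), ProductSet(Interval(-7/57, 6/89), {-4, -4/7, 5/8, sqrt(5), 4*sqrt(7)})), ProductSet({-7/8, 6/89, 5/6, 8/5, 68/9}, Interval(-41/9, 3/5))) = ProductSet({-7/8, 6/89, 5/6, 8/5, 68/9}, Interval(-41/9, 3/5))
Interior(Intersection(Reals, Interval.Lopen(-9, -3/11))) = Interval.open(-9, -3/11)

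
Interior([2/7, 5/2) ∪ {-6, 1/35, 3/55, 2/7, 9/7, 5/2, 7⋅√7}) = (2/7, 5/2)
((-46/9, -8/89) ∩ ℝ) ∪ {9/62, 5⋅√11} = (-46/9, -8/89) ∪ {9/62, 5⋅√11}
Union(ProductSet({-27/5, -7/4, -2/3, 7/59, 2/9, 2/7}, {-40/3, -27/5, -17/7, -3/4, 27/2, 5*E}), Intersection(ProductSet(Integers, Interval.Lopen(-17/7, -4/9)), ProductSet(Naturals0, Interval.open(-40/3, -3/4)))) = Union(ProductSet({-27/5, -7/4, -2/3, 7/59, 2/9, 2/7}, {-40/3, -27/5, -17/7, -3/4, 27/2, 5*E}), ProductSet(Naturals0, Interval.open(-17/7, -3/4)))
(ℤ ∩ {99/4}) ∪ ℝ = ℝ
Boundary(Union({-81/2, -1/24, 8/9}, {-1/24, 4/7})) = {-81/2, -1/24, 4/7, 8/9}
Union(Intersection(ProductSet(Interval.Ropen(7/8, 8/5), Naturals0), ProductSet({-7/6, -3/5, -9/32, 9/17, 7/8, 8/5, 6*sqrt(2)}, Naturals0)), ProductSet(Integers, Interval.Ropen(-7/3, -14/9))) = Union(ProductSet({7/8}, Naturals0), ProductSet(Integers, Interval.Ropen(-7/3, -14/9)))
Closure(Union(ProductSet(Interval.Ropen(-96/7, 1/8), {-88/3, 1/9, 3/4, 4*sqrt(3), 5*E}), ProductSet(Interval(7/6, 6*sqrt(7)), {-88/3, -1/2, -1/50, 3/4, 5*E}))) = Union(ProductSet(Interval(-96/7, 1/8), {-88/3, 1/9, 3/4, 4*sqrt(3), 5*E}), ProductSet(Interval(7/6, 6*sqrt(7)), {-88/3, -1/2, -1/50, 3/4, 5*E}))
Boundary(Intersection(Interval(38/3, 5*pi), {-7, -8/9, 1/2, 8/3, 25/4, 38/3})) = {38/3}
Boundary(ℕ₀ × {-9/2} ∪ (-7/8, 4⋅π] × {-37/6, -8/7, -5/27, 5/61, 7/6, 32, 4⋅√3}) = (ℕ₀ × {-9/2}) ∪ ([-7/8, 4⋅π] × {-37/6, -8/7, -5/27, 5/61, 7/6, 32, 4⋅√3})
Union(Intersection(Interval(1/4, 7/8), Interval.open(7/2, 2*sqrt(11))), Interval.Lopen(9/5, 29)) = Interval.Lopen(9/5, 29)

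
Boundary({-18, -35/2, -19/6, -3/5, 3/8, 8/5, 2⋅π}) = {-18, -35/2, -19/6, -3/5, 3/8, 8/5, 2⋅π}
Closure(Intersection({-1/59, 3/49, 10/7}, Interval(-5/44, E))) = {-1/59, 3/49, 10/7}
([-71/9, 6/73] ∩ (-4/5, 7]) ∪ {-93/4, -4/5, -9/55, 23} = {-93/4, 23} ∪ [-4/5, 6/73]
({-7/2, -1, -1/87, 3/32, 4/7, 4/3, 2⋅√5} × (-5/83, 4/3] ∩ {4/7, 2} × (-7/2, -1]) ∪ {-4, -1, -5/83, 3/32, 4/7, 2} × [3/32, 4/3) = {-4, -1, -5/83, 3/32, 4/7, 2} × [3/32, 4/3)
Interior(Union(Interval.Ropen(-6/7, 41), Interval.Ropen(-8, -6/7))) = Interval.open(-8, 41)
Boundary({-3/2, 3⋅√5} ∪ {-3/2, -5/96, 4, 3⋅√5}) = {-3/2, -5/96, 4, 3⋅√5}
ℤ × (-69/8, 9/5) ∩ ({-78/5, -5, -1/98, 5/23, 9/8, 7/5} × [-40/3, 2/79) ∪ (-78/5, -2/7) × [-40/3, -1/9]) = ({-5} × (-69/8, 2/79)) ∪ ({-15, -14, …, -1} × (-69/8, -1/9])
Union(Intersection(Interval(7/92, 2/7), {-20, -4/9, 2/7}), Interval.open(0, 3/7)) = Interval.open(0, 3/7)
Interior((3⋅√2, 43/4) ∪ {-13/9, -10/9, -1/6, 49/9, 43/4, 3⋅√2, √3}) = (3⋅√2, 43/4)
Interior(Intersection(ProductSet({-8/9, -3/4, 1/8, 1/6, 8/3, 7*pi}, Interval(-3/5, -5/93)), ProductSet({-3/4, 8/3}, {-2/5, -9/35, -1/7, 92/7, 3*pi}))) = EmptySet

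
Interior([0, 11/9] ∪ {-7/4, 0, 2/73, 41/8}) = (0, 11/9)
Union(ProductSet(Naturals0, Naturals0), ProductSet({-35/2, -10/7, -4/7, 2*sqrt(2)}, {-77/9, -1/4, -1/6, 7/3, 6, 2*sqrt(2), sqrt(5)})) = Union(ProductSet({-35/2, -10/7, -4/7, 2*sqrt(2)}, {-77/9, -1/4, -1/6, 7/3, 6, 2*sqrt(2), sqrt(5)}), ProductSet(Naturals0, Naturals0))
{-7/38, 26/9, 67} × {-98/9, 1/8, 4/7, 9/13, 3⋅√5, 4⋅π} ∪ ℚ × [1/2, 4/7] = (ℚ × [1/2, 4/7]) ∪ ({-7/38, 26/9, 67} × {-98/9, 1/8, 4/7, 9/13, 3⋅√5, 4⋅π})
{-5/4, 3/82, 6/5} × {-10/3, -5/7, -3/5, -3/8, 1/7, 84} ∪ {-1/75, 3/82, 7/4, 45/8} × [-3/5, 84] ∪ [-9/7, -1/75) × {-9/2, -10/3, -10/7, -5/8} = ({-1/75, 3/82, 7/4, 45/8} × [-3/5, 84]) ∪ ([-9/7, -1/75) × {-9/2, -10/3, -10/7, -5/8}) ∪ ({-5/4, 3/82, 6/5} × {-10/3, -5/7, -3/5, -3/8, 1/7, 84})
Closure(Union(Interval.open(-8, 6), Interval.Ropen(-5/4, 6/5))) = Interval(-8, 6)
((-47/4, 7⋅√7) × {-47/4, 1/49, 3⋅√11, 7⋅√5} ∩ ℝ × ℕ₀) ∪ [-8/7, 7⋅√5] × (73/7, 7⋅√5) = [-8/7, 7⋅√5] × (73/7, 7⋅√5)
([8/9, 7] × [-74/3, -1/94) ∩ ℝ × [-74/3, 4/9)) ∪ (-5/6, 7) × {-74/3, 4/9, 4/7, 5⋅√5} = ([8/9, 7] × [-74/3, -1/94)) ∪ ((-5/6, 7) × {-74/3, 4/9, 4/7, 5⋅√5})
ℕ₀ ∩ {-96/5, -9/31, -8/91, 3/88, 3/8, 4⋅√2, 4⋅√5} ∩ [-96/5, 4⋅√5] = ∅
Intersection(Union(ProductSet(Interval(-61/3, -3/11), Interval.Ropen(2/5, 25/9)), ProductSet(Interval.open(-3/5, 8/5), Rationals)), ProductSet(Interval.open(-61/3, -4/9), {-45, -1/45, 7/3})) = Union(ProductSet(Interval.open(-61/3, -4/9), {7/3}), ProductSet(Interval.open(-3/5, -4/9), {-45, -1/45, 7/3}))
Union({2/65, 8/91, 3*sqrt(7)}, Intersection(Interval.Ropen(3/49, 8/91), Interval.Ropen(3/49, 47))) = Union({2/65, 3*sqrt(7)}, Interval(3/49, 8/91))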